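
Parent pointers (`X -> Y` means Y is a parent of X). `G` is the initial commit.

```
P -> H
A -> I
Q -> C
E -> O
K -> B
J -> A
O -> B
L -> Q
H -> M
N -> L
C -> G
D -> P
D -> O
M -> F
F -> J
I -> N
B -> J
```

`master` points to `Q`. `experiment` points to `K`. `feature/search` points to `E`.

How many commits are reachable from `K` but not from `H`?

2

Reachable from K: {A, B, C, G, I, J, K, L, N, Q}.
Reachable from H: {A, C, F, G, H, I, J, L, M, N, Q}.
In K's history but not H's: {B, K} — 2 commits.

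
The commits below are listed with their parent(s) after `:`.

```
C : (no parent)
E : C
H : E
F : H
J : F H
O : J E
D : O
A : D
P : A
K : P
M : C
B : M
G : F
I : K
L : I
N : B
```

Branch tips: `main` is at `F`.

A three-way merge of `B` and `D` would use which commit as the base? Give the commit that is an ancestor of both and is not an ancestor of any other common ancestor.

C

Ancestors of B: {B, C, M}.
Ancestors of D: {C, D, E, F, H, J, O}.
Common ancestors: {C}.
The only common ancestor is C, so it is the merge base.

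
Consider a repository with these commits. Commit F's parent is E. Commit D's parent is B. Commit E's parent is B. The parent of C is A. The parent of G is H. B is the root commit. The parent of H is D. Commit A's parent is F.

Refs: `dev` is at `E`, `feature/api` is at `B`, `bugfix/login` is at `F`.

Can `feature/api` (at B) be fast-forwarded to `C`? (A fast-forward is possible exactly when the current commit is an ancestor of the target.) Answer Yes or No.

Yes

A fast-forward from B to C is possible iff B is an ancestor of C.
Ancestors of C: {A, B, C, E, F}.
B is among them, so fast-forward is possible.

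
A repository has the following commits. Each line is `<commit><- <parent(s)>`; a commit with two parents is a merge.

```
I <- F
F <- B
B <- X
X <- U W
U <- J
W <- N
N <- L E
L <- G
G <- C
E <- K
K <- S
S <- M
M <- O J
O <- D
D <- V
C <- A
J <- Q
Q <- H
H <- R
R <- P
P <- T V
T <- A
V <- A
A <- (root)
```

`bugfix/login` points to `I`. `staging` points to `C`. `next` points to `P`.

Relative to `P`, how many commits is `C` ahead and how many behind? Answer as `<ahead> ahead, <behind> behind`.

1 ahead, 3 behind

Reachable from C: {A, C}.
Reachable from P: {A, P, T, V}.
Only in C's history (ahead): {C} — 1.
Only in P's history (behind): {P, T, V} — 3.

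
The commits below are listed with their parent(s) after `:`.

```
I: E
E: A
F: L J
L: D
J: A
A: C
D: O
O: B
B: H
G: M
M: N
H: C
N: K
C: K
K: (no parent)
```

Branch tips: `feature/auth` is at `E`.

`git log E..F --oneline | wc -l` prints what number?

7

Reachable from F: {A, B, C, D, F, H, J, K, L, O}.
Reachable from E: {A, C, E, K}.
In F's history but not E's: {B, D, F, H, J, L, O} — 7 commits.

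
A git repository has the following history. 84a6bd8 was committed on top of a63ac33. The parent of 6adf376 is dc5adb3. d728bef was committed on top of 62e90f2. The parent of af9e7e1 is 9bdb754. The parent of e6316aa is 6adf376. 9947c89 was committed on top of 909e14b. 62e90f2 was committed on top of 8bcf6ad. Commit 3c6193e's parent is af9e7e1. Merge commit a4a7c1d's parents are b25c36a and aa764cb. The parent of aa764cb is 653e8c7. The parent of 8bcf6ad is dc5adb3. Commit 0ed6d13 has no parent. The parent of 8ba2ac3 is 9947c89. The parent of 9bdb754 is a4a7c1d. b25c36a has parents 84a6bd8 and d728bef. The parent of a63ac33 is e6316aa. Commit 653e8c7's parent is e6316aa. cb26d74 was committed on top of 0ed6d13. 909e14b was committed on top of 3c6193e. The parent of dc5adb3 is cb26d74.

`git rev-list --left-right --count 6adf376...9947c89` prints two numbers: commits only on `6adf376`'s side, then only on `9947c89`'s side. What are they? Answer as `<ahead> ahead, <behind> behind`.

Reachable from 6adf376: {0ed6d13, 6adf376, cb26d74, dc5adb3}.
Reachable from 9947c89: {0ed6d13, 3c6193e, 62e90f2, 653e8c7, 6adf376, 84a6bd8, 8bcf6ad, 909e14b, 9947c89, 9bdb754, a4a7c1d, a63ac33, aa764cb, af9e7e1, b25c36a, cb26d74, d728bef, dc5adb3, e6316aa}.
Only in 6adf376's history (ahead): {} — 0.
Only in 9947c89's history (behind): {3c6193e, 62e90f2, 653e8c7, 84a6bd8, 8bcf6ad, 909e14b, 9947c89, 9bdb754, a4a7c1d, a63ac33, aa764cb, af9e7e1, b25c36a, d728bef, e6316aa} — 15.

0 ahead, 15 behind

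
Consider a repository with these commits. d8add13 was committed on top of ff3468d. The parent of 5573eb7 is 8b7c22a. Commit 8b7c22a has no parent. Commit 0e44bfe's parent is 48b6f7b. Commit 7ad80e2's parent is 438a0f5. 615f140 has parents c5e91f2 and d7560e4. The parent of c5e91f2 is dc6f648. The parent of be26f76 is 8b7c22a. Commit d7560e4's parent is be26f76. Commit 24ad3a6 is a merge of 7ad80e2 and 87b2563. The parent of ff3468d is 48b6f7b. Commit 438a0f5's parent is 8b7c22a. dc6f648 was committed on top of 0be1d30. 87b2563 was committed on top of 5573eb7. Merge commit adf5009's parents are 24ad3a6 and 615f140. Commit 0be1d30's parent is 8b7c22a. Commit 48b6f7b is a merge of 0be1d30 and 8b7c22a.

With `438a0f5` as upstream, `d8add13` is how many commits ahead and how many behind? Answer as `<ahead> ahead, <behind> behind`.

Reachable from d8add13: {0be1d30, 48b6f7b, 8b7c22a, d8add13, ff3468d}.
Reachable from 438a0f5: {438a0f5, 8b7c22a}.
Only in d8add13's history (ahead): {0be1d30, 48b6f7b, d8add13, ff3468d} — 4.
Only in 438a0f5's history (behind): {438a0f5} — 1.

4 ahead, 1 behind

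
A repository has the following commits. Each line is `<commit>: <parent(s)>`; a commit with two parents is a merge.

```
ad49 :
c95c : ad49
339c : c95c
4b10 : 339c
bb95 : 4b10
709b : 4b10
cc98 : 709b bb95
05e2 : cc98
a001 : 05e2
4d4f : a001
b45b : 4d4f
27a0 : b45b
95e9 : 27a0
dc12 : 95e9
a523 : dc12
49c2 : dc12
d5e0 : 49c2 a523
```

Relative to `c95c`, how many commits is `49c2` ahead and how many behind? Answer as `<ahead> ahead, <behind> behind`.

13 ahead, 0 behind

Reachable from 49c2: {05e2, 27a0, 339c, 49c2, 4b10, 4d4f, 709b, 95e9, a001, ad49, b45b, bb95, c95c, cc98, dc12}.
Reachable from c95c: {ad49, c95c}.
Only in 49c2's history (ahead): {05e2, 27a0, 339c, 49c2, 4b10, 4d4f, 709b, 95e9, a001, b45b, bb95, cc98, dc12} — 13.
Only in c95c's history (behind): {} — 0.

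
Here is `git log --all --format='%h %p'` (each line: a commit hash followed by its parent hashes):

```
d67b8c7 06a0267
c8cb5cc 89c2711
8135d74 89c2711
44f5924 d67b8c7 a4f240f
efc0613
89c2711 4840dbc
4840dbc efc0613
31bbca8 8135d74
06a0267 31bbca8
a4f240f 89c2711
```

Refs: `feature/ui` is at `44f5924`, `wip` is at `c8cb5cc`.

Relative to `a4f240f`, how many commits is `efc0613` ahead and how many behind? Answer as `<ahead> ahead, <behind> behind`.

Reachable from efc0613: {efc0613}.
Reachable from a4f240f: {4840dbc, 89c2711, a4f240f, efc0613}.
Only in efc0613's history (ahead): {} — 0.
Only in a4f240f's history (behind): {4840dbc, 89c2711, a4f240f} — 3.

0 ahead, 3 behind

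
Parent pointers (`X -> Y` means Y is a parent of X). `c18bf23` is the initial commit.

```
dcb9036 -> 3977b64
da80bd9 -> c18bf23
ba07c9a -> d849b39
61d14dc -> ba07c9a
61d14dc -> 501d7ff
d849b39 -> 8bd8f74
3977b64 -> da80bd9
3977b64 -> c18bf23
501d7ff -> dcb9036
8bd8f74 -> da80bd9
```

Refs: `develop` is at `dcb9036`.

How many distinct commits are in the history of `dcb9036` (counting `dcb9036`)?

Walking parent pointers from dcb9036: reachable set = {3977b64, c18bf23, da80bd9, dcb9036}.
That is 4 commits.

4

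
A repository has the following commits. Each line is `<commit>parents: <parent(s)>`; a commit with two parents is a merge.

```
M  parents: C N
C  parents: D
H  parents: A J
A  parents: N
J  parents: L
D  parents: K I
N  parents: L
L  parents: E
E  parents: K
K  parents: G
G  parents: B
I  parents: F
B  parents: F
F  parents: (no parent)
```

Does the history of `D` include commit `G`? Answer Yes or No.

Ancestors of D (commits reachable by following parents): {B, D, F, G, I, K}.
G is in that set, so it is an ancestor of D.

Yes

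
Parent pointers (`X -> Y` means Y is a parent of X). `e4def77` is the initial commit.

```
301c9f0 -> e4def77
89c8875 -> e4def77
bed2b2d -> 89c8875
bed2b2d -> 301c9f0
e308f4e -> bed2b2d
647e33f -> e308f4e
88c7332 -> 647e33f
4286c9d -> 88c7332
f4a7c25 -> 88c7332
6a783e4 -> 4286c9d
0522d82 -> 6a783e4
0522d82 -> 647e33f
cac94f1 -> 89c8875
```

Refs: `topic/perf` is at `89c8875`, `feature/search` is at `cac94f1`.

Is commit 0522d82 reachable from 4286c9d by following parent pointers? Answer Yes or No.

No

Ancestors of 4286c9d: {301c9f0, 4286c9d, 647e33f, 88c7332, 89c8875, bed2b2d, e308f4e, e4def77}.
0522d82 is not in that set, so it is not an ancestor of 4286c9d.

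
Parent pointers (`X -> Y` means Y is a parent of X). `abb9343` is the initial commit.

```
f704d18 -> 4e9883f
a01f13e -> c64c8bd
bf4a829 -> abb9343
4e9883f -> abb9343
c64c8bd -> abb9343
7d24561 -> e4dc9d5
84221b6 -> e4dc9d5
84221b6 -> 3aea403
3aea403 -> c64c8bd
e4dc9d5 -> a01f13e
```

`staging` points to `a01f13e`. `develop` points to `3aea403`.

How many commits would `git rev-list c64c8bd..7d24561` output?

3

Reachable from 7d24561: {7d24561, a01f13e, abb9343, c64c8bd, e4dc9d5}.
Reachable from c64c8bd: {abb9343, c64c8bd}.
In 7d24561's history but not c64c8bd's: {7d24561, a01f13e, e4dc9d5} — 3 commits.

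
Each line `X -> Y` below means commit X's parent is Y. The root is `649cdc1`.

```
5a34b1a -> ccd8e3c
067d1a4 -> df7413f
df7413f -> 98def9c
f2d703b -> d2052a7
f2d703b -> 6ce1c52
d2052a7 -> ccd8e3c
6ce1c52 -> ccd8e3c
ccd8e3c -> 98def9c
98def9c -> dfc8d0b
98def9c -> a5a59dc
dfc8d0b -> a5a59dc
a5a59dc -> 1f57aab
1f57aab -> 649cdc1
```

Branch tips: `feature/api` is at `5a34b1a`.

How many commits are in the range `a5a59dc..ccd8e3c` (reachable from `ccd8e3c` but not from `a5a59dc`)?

Reachable from ccd8e3c: {1f57aab, 649cdc1, 98def9c, a5a59dc, ccd8e3c, dfc8d0b}.
Reachable from a5a59dc: {1f57aab, 649cdc1, a5a59dc}.
In ccd8e3c's history but not a5a59dc's: {98def9c, ccd8e3c, dfc8d0b} — 3 commits.

3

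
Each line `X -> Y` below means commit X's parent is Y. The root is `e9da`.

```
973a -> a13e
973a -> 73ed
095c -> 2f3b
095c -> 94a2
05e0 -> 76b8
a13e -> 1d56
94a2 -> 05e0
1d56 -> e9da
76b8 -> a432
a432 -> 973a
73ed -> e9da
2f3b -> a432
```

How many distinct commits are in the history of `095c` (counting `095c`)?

11

Walking parent pointers from 095c: reachable set = {05e0, 095c, 1d56, 2f3b, 73ed, 76b8, 94a2, 973a, a13e, a432, e9da}.
That is 11 commits.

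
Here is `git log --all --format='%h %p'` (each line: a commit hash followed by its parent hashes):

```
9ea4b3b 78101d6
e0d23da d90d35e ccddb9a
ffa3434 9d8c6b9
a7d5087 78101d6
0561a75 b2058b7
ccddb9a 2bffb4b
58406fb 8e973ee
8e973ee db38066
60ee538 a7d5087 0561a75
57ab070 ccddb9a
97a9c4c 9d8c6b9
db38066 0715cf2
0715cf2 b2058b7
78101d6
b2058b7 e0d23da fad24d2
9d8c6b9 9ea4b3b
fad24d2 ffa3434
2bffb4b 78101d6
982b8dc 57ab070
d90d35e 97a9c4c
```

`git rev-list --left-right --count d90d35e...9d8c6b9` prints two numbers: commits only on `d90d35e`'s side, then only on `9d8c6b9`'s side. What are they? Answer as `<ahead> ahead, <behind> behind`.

Reachable from d90d35e: {78101d6, 97a9c4c, 9d8c6b9, 9ea4b3b, d90d35e}.
Reachable from 9d8c6b9: {78101d6, 9d8c6b9, 9ea4b3b}.
Only in d90d35e's history (ahead): {97a9c4c, d90d35e} — 2.
Only in 9d8c6b9's history (behind): {} — 0.

2 ahead, 0 behind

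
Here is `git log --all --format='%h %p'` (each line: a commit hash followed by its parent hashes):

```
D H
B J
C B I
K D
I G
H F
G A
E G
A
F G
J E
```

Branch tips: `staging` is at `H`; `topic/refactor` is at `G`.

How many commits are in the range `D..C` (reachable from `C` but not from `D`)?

Reachable from C: {A, B, C, E, G, I, J}.
Reachable from D: {A, D, F, G, H}.
In C's history but not D's: {B, C, E, I, J} — 5 commits.

5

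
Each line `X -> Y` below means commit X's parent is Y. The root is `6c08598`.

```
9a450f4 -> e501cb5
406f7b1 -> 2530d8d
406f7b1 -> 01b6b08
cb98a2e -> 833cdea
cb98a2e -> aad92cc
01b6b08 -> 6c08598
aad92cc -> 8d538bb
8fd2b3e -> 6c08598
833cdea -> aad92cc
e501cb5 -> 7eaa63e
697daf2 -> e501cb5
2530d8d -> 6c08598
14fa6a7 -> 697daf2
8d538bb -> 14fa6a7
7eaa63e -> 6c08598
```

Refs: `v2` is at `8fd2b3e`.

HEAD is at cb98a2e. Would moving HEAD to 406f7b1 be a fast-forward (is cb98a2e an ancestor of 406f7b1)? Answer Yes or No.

No

A fast-forward from cb98a2e to 406f7b1 is possible iff cb98a2e is an ancestor of 406f7b1.
Ancestors of 406f7b1: {01b6b08, 2530d8d, 406f7b1, 6c08598}.
cb98a2e is not among them, so fast-forward is not possible.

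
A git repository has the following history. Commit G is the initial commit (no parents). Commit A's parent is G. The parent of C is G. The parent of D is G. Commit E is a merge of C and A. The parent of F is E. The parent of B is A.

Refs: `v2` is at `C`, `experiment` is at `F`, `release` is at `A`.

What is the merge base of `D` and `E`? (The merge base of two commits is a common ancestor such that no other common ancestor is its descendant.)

G

Ancestors of D: {D, G}.
Ancestors of E: {A, C, E, G}.
Common ancestors: {G}.
The only common ancestor is G, so it is the merge base.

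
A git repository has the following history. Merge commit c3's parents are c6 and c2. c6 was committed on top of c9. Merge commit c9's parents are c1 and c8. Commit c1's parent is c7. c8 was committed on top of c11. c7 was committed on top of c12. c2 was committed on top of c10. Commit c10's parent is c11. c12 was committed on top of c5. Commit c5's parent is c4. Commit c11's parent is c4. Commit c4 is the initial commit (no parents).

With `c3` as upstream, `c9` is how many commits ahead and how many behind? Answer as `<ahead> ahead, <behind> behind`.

0 ahead, 4 behind

Reachable from c9: {c1, c11, c12, c4, c5, c7, c8, c9}.
Reachable from c3: {c1, c10, c11, c12, c2, c3, c4, c5, c6, c7, c8, c9}.
Only in c9's history (ahead): {} — 0.
Only in c3's history (behind): {c10, c2, c3, c6} — 4.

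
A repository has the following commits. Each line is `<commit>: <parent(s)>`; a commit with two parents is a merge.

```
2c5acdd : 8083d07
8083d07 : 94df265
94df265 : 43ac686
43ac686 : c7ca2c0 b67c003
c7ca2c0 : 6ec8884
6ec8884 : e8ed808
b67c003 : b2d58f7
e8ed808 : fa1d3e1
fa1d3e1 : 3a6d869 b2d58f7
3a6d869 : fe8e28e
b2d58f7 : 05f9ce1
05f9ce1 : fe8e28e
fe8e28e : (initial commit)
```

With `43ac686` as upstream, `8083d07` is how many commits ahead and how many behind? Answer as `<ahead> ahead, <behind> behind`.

Reachable from 8083d07: {05f9ce1, 3a6d869, 43ac686, 6ec8884, 8083d07, 94df265, b2d58f7, b67c003, c7ca2c0, e8ed808, fa1d3e1, fe8e28e}.
Reachable from 43ac686: {05f9ce1, 3a6d869, 43ac686, 6ec8884, b2d58f7, b67c003, c7ca2c0, e8ed808, fa1d3e1, fe8e28e}.
Only in 8083d07's history (ahead): {8083d07, 94df265} — 2.
Only in 43ac686's history (behind): {} — 0.

2 ahead, 0 behind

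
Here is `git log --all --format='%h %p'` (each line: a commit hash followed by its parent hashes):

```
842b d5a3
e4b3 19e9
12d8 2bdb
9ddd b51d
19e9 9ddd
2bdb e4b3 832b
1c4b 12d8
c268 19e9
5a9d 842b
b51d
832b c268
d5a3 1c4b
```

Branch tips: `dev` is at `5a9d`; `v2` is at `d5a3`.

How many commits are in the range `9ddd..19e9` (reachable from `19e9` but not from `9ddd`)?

1

Reachable from 19e9: {19e9, 9ddd, b51d}.
Reachable from 9ddd: {9ddd, b51d}.
In 19e9's history but not 9ddd's: {19e9} — 1 commit.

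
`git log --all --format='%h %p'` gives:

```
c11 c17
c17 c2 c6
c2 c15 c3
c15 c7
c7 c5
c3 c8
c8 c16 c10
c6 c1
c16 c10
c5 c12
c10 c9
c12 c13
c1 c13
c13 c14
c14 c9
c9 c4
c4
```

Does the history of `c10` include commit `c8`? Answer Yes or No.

No

Ancestors of c10: {c10, c4, c9}.
c8 is not in that set, so it is not an ancestor of c10.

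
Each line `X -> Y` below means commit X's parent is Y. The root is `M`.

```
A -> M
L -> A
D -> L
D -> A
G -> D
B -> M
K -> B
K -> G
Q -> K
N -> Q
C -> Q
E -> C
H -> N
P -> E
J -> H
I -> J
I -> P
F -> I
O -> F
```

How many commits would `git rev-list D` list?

4

Walking parent pointers from D: reachable set = {A, D, L, M}.
That is 4 commits.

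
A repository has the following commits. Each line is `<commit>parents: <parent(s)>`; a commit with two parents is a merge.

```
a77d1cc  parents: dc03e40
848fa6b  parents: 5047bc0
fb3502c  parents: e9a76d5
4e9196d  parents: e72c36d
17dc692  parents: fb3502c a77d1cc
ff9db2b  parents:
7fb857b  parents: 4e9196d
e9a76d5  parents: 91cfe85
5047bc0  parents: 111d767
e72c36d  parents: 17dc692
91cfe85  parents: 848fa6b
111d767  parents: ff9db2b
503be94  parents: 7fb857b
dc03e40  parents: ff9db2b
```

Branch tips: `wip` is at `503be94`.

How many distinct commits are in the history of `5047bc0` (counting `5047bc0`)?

3

Walking parent pointers from 5047bc0: reachable set = {111d767, 5047bc0, ff9db2b}.
That is 3 commits.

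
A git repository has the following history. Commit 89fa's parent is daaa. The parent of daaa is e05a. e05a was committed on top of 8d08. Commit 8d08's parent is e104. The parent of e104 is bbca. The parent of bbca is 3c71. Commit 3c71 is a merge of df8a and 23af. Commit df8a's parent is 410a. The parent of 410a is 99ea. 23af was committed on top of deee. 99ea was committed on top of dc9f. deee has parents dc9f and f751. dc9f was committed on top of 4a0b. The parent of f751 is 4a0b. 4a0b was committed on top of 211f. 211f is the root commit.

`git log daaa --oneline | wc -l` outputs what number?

Walking parent pointers from daaa: reachable set = {211f, 23af, 3c71, 410a, 4a0b, 8d08, 99ea, bbca, daaa, dc9f, deee, df8a, e05a, e104, f751}.
That is 15 commits.

15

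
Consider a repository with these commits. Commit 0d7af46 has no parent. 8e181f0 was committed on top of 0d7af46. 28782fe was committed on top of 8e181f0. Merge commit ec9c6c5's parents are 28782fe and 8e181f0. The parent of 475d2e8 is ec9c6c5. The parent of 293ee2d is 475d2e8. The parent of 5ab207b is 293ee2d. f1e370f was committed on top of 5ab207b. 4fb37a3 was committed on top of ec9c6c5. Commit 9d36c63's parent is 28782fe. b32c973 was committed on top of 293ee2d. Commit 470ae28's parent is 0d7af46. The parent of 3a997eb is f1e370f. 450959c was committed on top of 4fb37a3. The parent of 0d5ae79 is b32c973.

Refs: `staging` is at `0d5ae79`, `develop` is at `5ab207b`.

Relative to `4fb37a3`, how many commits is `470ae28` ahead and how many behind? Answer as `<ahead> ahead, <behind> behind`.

1 ahead, 4 behind

Reachable from 470ae28: {0d7af46, 470ae28}.
Reachable from 4fb37a3: {0d7af46, 28782fe, 4fb37a3, 8e181f0, ec9c6c5}.
Only in 470ae28's history (ahead): {470ae28} — 1.
Only in 4fb37a3's history (behind): {28782fe, 4fb37a3, 8e181f0, ec9c6c5} — 4.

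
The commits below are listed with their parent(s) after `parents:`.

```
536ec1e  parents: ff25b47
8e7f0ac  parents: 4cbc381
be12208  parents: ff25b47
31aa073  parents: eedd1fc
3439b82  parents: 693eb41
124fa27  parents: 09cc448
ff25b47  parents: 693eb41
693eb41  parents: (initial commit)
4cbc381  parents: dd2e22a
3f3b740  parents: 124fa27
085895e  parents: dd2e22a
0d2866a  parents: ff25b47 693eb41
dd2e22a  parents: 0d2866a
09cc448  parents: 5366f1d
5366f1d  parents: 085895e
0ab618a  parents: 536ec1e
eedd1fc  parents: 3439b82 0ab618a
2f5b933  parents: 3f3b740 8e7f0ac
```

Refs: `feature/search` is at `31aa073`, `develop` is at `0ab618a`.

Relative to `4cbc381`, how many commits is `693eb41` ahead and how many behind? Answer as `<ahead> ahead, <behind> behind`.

0 ahead, 4 behind

Reachable from 693eb41: {693eb41}.
Reachable from 4cbc381: {0d2866a, 4cbc381, 693eb41, dd2e22a, ff25b47}.
Only in 693eb41's history (ahead): {} — 0.
Only in 4cbc381's history (behind): {0d2866a, 4cbc381, dd2e22a, ff25b47} — 4.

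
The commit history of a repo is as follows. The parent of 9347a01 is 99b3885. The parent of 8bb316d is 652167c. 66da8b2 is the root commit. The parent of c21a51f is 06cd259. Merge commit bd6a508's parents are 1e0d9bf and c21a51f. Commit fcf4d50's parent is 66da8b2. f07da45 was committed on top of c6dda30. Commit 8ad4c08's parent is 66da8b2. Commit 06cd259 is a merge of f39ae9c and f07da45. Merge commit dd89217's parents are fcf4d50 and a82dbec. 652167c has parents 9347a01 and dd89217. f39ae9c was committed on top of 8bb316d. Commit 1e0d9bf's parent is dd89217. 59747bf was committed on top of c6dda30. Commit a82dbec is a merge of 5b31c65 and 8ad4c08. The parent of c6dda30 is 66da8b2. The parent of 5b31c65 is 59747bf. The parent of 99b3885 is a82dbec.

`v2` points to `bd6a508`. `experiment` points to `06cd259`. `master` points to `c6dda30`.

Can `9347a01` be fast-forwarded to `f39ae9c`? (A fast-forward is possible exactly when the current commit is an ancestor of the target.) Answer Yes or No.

A fast-forward from 9347a01 to f39ae9c is possible iff 9347a01 is an ancestor of f39ae9c.
Ancestors of f39ae9c: {59747bf, 5b31c65, 652167c, 66da8b2, 8ad4c08, 8bb316d, 9347a01, 99b3885, a82dbec, c6dda30, dd89217, f39ae9c, fcf4d50}.
9347a01 is among them, so fast-forward is possible.

Yes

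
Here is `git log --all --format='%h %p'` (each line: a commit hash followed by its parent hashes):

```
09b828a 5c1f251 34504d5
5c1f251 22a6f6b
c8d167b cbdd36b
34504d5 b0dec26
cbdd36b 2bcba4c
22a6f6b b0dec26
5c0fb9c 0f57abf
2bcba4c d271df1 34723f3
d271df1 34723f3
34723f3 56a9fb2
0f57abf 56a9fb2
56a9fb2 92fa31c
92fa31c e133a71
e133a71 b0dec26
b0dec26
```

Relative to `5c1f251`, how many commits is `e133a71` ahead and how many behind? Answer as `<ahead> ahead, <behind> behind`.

Reachable from e133a71: {b0dec26, e133a71}.
Reachable from 5c1f251: {22a6f6b, 5c1f251, b0dec26}.
Only in e133a71's history (ahead): {e133a71} — 1.
Only in 5c1f251's history (behind): {22a6f6b, 5c1f251} — 2.

1 ahead, 2 behind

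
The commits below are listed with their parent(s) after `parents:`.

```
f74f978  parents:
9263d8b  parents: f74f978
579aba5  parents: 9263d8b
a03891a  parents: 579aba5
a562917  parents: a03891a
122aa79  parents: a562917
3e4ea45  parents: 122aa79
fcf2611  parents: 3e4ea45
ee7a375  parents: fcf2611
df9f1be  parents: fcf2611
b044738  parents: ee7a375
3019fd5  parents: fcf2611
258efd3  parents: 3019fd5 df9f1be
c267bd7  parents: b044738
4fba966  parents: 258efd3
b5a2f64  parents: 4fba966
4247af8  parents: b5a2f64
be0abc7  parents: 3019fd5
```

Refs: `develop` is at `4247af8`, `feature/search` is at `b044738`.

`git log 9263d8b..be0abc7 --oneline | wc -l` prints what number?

8

Reachable from be0abc7: {122aa79, 3019fd5, 3e4ea45, 579aba5, 9263d8b, a03891a, a562917, be0abc7, f74f978, fcf2611}.
Reachable from 9263d8b: {9263d8b, f74f978}.
In be0abc7's history but not 9263d8b's: {122aa79, 3019fd5, 3e4ea45, 579aba5, a03891a, a562917, be0abc7, fcf2611} — 8 commits.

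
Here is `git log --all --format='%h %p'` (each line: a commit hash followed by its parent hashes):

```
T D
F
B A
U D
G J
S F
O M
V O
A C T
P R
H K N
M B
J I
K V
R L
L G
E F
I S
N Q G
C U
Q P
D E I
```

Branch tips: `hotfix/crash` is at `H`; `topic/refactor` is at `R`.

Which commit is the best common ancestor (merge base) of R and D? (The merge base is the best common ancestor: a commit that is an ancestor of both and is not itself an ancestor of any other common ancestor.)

I

Ancestors of R: {F, G, I, J, L, R, S}.
Ancestors of D: {D, E, F, I, S}.
Common ancestors: {F, I, S}.
Among these, I is not an ancestor of any other common ancestor — it is the merge base.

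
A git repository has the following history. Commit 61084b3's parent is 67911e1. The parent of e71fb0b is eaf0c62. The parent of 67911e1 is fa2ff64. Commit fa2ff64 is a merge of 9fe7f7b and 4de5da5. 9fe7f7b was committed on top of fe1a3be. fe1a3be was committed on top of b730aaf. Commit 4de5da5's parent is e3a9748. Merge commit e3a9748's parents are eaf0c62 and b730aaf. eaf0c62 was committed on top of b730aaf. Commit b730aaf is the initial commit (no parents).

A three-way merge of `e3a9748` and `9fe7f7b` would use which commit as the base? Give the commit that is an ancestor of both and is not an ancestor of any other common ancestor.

Ancestors of e3a9748: {b730aaf, e3a9748, eaf0c62}.
Ancestors of 9fe7f7b: {9fe7f7b, b730aaf, fe1a3be}.
Common ancestors: {b730aaf}.
The only common ancestor is b730aaf, so it is the merge base.

b730aaf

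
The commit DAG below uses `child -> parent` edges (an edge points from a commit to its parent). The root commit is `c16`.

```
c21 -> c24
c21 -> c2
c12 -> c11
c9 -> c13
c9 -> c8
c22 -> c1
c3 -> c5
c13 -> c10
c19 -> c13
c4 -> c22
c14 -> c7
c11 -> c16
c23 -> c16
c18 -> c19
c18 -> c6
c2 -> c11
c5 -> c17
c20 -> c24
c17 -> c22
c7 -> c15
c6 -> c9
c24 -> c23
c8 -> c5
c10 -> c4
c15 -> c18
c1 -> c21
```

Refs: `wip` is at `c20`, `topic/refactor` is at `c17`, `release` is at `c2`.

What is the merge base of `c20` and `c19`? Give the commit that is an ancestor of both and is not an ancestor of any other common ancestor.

Ancestors of c20: {c16, c20, c23, c24}.
Ancestors of c19: {c1, c10, c11, c13, c16, c19, c2, c21, c22, c23, c24, c4}.
Common ancestors: {c16, c23, c24}.
Among these, c24 is not an ancestor of any other common ancestor — it is the merge base.

c24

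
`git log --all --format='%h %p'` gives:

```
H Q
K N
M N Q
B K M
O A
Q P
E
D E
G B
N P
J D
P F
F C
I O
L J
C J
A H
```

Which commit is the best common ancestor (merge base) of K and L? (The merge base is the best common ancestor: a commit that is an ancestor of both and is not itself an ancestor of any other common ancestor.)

J

Ancestors of K: {C, D, E, F, J, K, N, P}.
Ancestors of L: {D, E, J, L}.
Common ancestors: {D, E, J}.
Among these, J is not an ancestor of any other common ancestor — it is the merge base.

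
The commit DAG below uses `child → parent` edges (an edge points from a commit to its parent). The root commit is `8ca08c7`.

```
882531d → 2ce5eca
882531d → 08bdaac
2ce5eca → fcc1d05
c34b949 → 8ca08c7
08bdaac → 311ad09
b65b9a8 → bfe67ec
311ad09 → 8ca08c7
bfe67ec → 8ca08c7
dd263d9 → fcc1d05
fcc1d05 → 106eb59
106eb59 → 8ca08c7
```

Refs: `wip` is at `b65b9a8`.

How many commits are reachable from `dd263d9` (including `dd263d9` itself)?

Walking parent pointers from dd263d9: reachable set = {106eb59, 8ca08c7, dd263d9, fcc1d05}.
That is 4 commits.

4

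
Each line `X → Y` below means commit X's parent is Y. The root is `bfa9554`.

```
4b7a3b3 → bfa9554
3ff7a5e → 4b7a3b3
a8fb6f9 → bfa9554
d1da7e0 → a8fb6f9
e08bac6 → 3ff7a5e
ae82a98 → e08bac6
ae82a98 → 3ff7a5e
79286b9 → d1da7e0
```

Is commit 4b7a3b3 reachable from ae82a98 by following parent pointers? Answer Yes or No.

Ancestors of ae82a98 (commits reachable by following parents): {3ff7a5e, 4b7a3b3, ae82a98, bfa9554, e08bac6}.
4b7a3b3 is in that set, so it is an ancestor of ae82a98.

Yes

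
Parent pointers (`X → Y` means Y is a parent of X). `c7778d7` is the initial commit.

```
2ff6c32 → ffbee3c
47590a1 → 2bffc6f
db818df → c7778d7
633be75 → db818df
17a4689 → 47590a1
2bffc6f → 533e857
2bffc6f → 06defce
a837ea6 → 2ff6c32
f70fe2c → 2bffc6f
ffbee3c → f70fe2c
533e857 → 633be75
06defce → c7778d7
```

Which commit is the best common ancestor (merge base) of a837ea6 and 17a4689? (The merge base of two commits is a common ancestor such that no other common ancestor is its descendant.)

Ancestors of a837ea6: {06defce, 2bffc6f, 2ff6c32, 533e857, 633be75, a837ea6, c7778d7, db818df, f70fe2c, ffbee3c}.
Ancestors of 17a4689: {06defce, 17a4689, 2bffc6f, 47590a1, 533e857, 633be75, c7778d7, db818df}.
Common ancestors: {06defce, 2bffc6f, 533e857, 633be75, c7778d7, db818df}.
Among these, 2bffc6f is not an ancestor of any other common ancestor — it is the merge base.

2bffc6f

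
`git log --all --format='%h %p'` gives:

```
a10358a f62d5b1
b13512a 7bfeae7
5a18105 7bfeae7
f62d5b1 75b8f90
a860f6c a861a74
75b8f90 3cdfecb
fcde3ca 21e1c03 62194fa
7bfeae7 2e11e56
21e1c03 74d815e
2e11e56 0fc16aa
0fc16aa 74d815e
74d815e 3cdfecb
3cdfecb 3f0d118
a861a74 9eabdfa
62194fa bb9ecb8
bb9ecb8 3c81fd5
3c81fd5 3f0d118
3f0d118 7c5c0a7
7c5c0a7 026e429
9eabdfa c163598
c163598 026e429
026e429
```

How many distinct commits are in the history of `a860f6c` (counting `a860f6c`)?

5

Walking parent pointers from a860f6c: reachable set = {026e429, 9eabdfa, a860f6c, a861a74, c163598}.
That is 5 commits.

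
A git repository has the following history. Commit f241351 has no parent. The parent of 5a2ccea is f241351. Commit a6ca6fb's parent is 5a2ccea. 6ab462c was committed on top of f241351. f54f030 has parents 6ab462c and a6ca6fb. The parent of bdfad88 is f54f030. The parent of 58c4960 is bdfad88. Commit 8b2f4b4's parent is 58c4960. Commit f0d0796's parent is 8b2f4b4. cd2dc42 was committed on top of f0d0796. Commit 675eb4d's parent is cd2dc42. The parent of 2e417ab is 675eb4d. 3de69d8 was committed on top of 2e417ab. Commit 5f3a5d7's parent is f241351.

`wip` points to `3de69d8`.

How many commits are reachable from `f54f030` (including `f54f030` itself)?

5

Walking parent pointers from f54f030: reachable set = {5a2ccea, 6ab462c, a6ca6fb, f241351, f54f030}.
That is 5 commits.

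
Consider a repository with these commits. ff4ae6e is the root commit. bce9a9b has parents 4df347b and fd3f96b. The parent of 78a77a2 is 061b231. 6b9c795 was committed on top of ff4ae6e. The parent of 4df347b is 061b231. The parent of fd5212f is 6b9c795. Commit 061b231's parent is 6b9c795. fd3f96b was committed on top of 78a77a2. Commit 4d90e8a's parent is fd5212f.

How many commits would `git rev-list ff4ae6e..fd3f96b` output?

4

Reachable from fd3f96b: {061b231, 6b9c795, 78a77a2, fd3f96b, ff4ae6e}.
Reachable from ff4ae6e: {ff4ae6e}.
In fd3f96b's history but not ff4ae6e's: {061b231, 6b9c795, 78a77a2, fd3f96b} — 4 commits.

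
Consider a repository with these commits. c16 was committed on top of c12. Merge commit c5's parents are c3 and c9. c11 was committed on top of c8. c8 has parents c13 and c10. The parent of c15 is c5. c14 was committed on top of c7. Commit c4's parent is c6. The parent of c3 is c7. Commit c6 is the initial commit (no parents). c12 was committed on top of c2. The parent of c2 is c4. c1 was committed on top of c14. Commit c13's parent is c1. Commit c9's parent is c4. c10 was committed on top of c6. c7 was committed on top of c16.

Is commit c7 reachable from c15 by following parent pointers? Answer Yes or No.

Yes

Ancestors of c15 (commits reachable by following parents): {c12, c15, c16, c2, c3, c4, c5, c6, c7, c9}.
c7 is in that set, so it is an ancestor of c15.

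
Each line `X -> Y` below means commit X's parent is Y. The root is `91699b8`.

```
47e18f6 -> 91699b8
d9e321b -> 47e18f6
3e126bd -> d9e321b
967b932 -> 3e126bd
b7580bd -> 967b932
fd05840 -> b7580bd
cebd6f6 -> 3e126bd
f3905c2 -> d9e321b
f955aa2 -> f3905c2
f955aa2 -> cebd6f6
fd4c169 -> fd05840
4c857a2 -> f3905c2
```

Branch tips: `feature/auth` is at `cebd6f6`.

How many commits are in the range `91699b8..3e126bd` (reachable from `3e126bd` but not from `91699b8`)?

3

Reachable from 3e126bd: {3e126bd, 47e18f6, 91699b8, d9e321b}.
Reachable from 91699b8: {91699b8}.
In 3e126bd's history but not 91699b8's: {3e126bd, 47e18f6, d9e321b} — 3 commits.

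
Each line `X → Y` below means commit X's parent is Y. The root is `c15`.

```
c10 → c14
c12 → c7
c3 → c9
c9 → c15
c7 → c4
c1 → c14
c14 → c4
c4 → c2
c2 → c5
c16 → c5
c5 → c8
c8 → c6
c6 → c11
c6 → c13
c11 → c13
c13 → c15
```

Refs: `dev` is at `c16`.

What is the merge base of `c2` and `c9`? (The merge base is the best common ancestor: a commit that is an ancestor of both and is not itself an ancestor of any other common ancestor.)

c15

Ancestors of c2: {c11, c13, c15, c2, c5, c6, c8}.
Ancestors of c9: {c15, c9}.
Common ancestors: {c15}.
The only common ancestor is c15, so it is the merge base.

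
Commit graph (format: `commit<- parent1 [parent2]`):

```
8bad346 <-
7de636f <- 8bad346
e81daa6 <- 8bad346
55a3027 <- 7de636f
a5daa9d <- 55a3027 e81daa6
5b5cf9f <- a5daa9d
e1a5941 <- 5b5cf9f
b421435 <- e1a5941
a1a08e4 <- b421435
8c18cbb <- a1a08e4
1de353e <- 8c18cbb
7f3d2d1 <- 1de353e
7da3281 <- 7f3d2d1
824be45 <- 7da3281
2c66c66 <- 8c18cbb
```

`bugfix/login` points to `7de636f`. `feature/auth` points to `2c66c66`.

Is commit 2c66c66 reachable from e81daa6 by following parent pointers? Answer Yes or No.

Ancestors of e81daa6: {8bad346, e81daa6}.
2c66c66 is not in that set, so it is not an ancestor of e81daa6.

No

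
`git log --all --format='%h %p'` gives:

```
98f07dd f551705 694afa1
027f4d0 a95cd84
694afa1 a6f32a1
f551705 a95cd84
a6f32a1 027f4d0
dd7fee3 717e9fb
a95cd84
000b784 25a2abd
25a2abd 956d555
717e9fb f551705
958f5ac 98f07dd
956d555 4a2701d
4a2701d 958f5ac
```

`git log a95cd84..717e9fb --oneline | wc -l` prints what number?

2

Reachable from 717e9fb: {717e9fb, a95cd84, f551705}.
Reachable from a95cd84: {a95cd84}.
In 717e9fb's history but not a95cd84's: {717e9fb, f551705} — 2 commits.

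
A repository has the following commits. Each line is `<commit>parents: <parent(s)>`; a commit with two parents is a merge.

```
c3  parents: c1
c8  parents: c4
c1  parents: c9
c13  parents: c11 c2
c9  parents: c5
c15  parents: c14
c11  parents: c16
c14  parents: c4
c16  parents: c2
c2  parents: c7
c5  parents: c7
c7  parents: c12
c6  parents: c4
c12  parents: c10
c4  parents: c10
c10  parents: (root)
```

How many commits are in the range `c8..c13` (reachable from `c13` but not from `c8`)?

Reachable from c13: {c10, c11, c12, c13, c16, c2, c7}.
Reachable from c8: {c10, c4, c8}.
In c13's history but not c8's: {c11, c12, c13, c16, c2, c7} — 6 commits.

6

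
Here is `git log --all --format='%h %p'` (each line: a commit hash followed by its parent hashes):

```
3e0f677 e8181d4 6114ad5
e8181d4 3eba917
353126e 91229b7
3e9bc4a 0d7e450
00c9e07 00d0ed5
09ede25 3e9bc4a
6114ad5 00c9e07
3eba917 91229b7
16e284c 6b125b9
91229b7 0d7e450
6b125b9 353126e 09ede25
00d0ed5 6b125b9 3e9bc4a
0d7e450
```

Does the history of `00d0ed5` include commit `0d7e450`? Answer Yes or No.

Yes

Ancestors of 00d0ed5 (commits reachable by following parents): {00d0ed5, 09ede25, 0d7e450, 353126e, 3e9bc4a, 6b125b9, 91229b7}.
0d7e450 is in that set, so it is an ancestor of 00d0ed5.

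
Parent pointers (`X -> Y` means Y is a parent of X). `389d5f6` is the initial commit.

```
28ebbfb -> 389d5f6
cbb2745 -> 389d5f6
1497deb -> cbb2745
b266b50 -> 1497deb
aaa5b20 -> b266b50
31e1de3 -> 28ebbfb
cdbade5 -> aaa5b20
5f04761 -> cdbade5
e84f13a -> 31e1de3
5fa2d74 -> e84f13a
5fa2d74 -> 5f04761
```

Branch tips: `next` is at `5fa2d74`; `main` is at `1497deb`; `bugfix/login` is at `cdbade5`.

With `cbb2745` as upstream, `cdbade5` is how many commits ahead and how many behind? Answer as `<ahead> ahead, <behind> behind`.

4 ahead, 0 behind

Reachable from cdbade5: {1497deb, 389d5f6, aaa5b20, b266b50, cbb2745, cdbade5}.
Reachable from cbb2745: {389d5f6, cbb2745}.
Only in cdbade5's history (ahead): {1497deb, aaa5b20, b266b50, cdbade5} — 4.
Only in cbb2745's history (behind): {} — 0.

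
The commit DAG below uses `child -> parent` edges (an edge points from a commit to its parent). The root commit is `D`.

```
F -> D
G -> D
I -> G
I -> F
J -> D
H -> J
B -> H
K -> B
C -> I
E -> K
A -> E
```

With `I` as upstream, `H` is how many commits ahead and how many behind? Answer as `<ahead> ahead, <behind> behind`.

2 ahead, 3 behind

Reachable from H: {D, H, J}.
Reachable from I: {D, F, G, I}.
Only in H's history (ahead): {H, J} — 2.
Only in I's history (behind): {F, G, I} — 3.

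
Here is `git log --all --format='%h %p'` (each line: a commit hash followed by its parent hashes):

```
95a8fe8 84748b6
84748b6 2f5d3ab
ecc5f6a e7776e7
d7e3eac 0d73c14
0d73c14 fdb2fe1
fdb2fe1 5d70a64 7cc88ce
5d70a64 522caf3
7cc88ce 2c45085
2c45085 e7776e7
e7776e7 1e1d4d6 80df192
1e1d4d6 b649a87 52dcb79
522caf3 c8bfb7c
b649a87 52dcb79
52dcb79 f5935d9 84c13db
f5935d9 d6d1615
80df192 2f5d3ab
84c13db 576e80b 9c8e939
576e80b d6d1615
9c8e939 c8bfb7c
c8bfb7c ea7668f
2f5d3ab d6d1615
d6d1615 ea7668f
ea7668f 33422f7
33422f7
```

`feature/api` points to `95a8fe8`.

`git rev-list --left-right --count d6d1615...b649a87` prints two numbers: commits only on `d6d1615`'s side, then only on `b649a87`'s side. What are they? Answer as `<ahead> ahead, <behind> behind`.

Reachable from d6d1615: {33422f7, d6d1615, ea7668f}.
Reachable from b649a87: {33422f7, 52dcb79, 576e80b, 84c13db, 9c8e939, b649a87, c8bfb7c, d6d1615, ea7668f, f5935d9}.
Only in d6d1615's history (ahead): {} — 0.
Only in b649a87's history (behind): {52dcb79, 576e80b, 84c13db, 9c8e939, b649a87, c8bfb7c, f5935d9} — 7.

0 ahead, 7 behind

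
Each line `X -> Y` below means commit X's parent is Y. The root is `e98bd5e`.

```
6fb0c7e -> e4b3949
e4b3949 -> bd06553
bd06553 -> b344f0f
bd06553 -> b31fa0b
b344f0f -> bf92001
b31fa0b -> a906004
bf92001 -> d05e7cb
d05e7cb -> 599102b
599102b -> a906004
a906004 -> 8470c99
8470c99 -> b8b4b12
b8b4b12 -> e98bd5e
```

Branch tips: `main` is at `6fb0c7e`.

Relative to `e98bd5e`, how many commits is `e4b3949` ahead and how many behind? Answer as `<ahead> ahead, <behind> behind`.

10 ahead, 0 behind

Reachable from e4b3949: {599102b, 8470c99, a906004, b31fa0b, b344f0f, b8b4b12, bd06553, bf92001, d05e7cb, e4b3949, e98bd5e}.
Reachable from e98bd5e: {e98bd5e}.
Only in e4b3949's history (ahead): {599102b, 8470c99, a906004, b31fa0b, b344f0f, b8b4b12, bd06553, bf92001, d05e7cb, e4b3949} — 10.
Only in e98bd5e's history (behind): {} — 0.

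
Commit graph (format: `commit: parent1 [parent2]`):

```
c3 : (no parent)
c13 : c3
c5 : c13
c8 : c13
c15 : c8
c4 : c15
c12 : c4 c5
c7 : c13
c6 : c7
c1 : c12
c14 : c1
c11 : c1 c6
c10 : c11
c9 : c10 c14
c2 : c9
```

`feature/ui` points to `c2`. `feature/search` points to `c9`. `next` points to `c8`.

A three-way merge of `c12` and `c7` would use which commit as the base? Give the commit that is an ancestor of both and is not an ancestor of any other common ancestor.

c13

Ancestors of c12: {c12, c13, c15, c3, c4, c5, c8}.
Ancestors of c7: {c13, c3, c7}.
Common ancestors: {c13, c3}.
Among these, c13 is not an ancestor of any other common ancestor — it is the merge base.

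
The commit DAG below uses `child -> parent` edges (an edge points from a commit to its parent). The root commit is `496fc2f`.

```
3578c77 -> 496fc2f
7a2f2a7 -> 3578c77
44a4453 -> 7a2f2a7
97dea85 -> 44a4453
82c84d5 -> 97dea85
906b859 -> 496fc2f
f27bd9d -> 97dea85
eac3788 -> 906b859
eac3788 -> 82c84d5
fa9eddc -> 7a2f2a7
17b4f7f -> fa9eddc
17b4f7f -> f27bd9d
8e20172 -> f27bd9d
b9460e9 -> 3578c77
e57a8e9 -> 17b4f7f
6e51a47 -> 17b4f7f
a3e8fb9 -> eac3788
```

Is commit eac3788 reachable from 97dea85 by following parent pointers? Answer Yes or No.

Ancestors of 97dea85: {3578c77, 44a4453, 496fc2f, 7a2f2a7, 97dea85}.
eac3788 is not in that set, so it is not an ancestor of 97dea85.

No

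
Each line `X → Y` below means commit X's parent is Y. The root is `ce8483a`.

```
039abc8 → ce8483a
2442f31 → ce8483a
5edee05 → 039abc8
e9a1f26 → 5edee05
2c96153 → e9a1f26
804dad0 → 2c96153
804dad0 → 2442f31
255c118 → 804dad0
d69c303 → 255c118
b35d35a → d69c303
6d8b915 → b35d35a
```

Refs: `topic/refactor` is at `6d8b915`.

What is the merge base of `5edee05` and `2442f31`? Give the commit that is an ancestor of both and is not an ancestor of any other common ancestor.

ce8483a

Ancestors of 5edee05: {039abc8, 5edee05, ce8483a}.
Ancestors of 2442f31: {2442f31, ce8483a}.
Common ancestors: {ce8483a}.
The only common ancestor is ce8483a, so it is the merge base.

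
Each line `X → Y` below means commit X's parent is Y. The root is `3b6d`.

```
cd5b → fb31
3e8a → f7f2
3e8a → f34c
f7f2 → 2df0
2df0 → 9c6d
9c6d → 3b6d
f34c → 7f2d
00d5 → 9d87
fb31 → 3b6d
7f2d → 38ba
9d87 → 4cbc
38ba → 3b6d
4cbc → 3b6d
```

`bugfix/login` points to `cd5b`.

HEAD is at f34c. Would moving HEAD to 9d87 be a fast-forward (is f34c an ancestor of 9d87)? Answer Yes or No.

A fast-forward from f34c to 9d87 is possible iff f34c is an ancestor of 9d87.
Ancestors of 9d87: {3b6d, 4cbc, 9d87}.
f34c is not among them, so fast-forward is not possible.

No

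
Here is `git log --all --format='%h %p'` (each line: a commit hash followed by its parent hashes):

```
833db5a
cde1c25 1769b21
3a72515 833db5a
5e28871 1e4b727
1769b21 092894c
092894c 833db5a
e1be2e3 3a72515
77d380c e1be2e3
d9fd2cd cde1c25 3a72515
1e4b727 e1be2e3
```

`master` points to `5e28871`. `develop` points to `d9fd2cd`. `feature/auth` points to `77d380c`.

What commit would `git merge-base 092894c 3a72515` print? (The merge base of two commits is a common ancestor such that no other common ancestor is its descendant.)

Ancestors of 092894c: {092894c, 833db5a}.
Ancestors of 3a72515: {3a72515, 833db5a}.
Common ancestors: {833db5a}.
The only common ancestor is 833db5a, so it is the merge base.

833db5a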